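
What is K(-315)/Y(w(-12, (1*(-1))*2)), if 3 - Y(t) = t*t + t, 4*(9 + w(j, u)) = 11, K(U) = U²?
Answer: -176400/53 ≈ -3328.3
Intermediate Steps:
w(j, u) = -25/4 (w(j, u) = -9 + (¼)*11 = -9 + 11/4 = -25/4)
Y(t) = 3 - t - t² (Y(t) = 3 - (t*t + t) = 3 - (t² + t) = 3 - (t + t²) = 3 + (-t - t²) = 3 - t - t²)
K(-315)/Y(w(-12, (1*(-1))*2)) = (-315)²/(3 - 1*(-25/4) - (-25/4)²) = 99225/(3 + 25/4 - 1*625/16) = 99225/(3 + 25/4 - 625/16) = 99225/(-477/16) = 99225*(-16/477) = -176400/53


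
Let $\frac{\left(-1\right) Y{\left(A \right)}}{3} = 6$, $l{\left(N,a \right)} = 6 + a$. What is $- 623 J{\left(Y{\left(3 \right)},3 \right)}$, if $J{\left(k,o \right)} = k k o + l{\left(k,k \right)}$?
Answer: $-598080$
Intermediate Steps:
$Y{\left(A \right)} = -18$ ($Y{\left(A \right)} = \left(-3\right) 6 = -18$)
$J{\left(k,o \right)} = 6 + k + o k^{2}$ ($J{\left(k,o \right)} = k k o + \left(6 + k\right) = k^{2} o + \left(6 + k\right) = o k^{2} + \left(6 + k\right) = 6 + k + o k^{2}$)
$- 623 J{\left(Y{\left(3 \right)},3 \right)} = - 623 \left(6 - 18 + 3 \left(-18\right)^{2}\right) = - 623 \left(6 - 18 + 3 \cdot 324\right) = - 623 \left(6 - 18 + 972\right) = \left(-623\right) 960 = -598080$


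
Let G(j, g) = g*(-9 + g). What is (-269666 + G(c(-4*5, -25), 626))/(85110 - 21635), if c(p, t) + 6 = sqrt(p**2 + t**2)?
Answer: 116576/63475 ≈ 1.8366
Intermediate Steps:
c(p, t) = -6 + sqrt(p**2 + t**2)
(-269666 + G(c(-4*5, -25), 626))/(85110 - 21635) = (-269666 + 626*(-9 + 626))/(85110 - 21635) = (-269666 + 626*617)/63475 = (-269666 + 386242)*(1/63475) = 116576*(1/63475) = 116576/63475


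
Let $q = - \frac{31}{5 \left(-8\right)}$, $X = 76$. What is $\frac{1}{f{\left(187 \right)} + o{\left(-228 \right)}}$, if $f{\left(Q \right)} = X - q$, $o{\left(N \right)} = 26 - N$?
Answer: $\frac{40}{13169} \approx 0.0030374$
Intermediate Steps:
$q = \frac{31}{40}$ ($q = - \frac{31}{-40} = \left(-31\right) \left(- \frac{1}{40}\right) = \frac{31}{40} \approx 0.775$)
$f{\left(Q \right)} = \frac{3009}{40}$ ($f{\left(Q \right)} = 76 - \frac{31}{40} = \frac{3009}{40}$)
$\frac{1}{f{\left(187 \right)} + o{\left(-228 \right)}} = \frac{1}{\frac{3009}{40} + \left(26 - -228\right)} = \frac{1}{\frac{3009}{40} + \left(26 + 228\right)} = \frac{1}{\frac{3009}{40} + 254} = \frac{1}{\frac{13169}{40}} = \frac{40}{13169}$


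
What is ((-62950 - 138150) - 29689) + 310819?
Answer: 80030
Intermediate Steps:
((-62950 - 138150) - 29689) + 310819 = (-201100 - 29689) + 310819 = -230789 + 310819 = 80030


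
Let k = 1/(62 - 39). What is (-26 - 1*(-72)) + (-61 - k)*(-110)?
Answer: 155498/23 ≈ 6760.8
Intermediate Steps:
k = 1/23 ≈ 0.043478
(-26 - 1*(-72)) + (-61 - k)*(-110) = (-26 - 1*(-72)) + (-61 - 1*1/23)*(-110) = (-26 + 72) + (-61 - 1/23)*(-110) = 46 - 1404/23*(-110) = 46 + 154440/23 = 155498/23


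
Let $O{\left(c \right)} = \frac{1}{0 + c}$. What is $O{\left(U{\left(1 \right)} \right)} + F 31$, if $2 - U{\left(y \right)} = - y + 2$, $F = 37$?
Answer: $1148$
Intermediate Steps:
$U{\left(y \right)} = y$ ($U{\left(y \right)} = 2 - \left(- y + 2\right) = 2 - \left(2 - y\right) = 2 + \left(-2 + y\right) = y$)
$O{\left(c \right)} = \frac{1}{c}$
$O{\left(U{\left(1 \right)} \right)} + F 31 = 1^{-1} + 37 \cdot 31 = 1 + 1147 = 1148$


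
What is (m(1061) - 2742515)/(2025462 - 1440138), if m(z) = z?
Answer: -152303/32518 ≈ -4.6837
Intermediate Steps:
(m(1061) - 2742515)/(2025462 - 1440138) = (1061 - 2742515)/(2025462 - 1440138) = -2741454/585324 = -2741454*1/585324 = -152303/32518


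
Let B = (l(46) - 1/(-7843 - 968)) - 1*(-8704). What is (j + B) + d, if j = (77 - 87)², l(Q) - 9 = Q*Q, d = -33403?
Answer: -198018413/8811 ≈ -22474.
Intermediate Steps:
l(Q) = 9 + Q² (l(Q) = 9 + Q*Q = 9 + Q²)
j = 100 (j = (-10)² = 100)
B = 95414320/8811 (B = ((9 + 46²) - 1/(-7843 - 968)) - 1*(-8704) = ((9 + 2116) - 1/(-8811)) + 8704 = (2125 - 1*(-1/8811)) + 8704 = (2125 + 1/8811) + 8704 = 18723376/8811 + 8704 = 95414320/8811 ≈ 10829.)
(j + B) + d = (100 + 95414320/8811) - 33403 = 96295420/8811 - 33403 = -198018413/8811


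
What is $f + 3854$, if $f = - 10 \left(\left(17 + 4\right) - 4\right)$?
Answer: $3684$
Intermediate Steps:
$f = -170$ ($f = - 10 \left(21 - 4\right) = \left(-10\right) 17 = -170$)
$f + 3854 = -170 + 3854 = 3684$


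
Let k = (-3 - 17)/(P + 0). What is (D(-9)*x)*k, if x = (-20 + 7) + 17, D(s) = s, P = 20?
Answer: 36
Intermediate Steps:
x = 4 (x = -13 + 17 = 4)
k = -1 (k = (-3 - 17)/(20 + 0) = -20/20 = -20*1/20 = -1)
(D(-9)*x)*k = -9*4*(-1) = -36*(-1) = 36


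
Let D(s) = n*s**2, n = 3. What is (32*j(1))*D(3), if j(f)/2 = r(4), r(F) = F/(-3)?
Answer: -2304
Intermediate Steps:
r(F) = -F/3 (r(F) = F*(-1/3) = -F/3)
j(f) = -8/3 (j(f) = 2*(-1/3*4) = 2*(-4/3) = -8/3)
D(s) = 3*s**2
(32*j(1))*D(3) = (32*(-8/3))*(3*3**2) = -256*9 = -256/3*27 = -2304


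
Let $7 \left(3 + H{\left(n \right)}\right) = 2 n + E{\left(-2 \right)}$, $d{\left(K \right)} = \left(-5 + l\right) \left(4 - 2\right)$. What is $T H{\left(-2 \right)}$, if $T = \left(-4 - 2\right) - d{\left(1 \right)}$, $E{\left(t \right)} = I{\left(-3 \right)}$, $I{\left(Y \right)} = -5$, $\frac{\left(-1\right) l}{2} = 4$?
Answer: $- \frac{600}{7} \approx -85.714$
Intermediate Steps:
$l = -8$ ($l = \left(-2\right) 4 = -8$)
$E{\left(t \right)} = -5$
$d{\left(K \right)} = -26$ ($d{\left(K \right)} = \left(-5 - 8\right) \left(4 - 2\right) = \left(-13\right) 2 = -26$)
$H{\left(n \right)} = - \frac{26}{7} + \frac{2 n}{7}$ ($H{\left(n \right)} = -3 + \frac{2 n - 5}{7} = -3 + \frac{-5 + 2 n}{7} = -3 + \left(- \frac{5}{7} + \frac{2 n}{7}\right) = - \frac{26}{7} + \frac{2 n}{7}$)
$T = 20$ ($T = \left(-4 - 2\right) - -26 = -6 + 26 = 20$)
$T H{\left(-2 \right)} = 20 \left(- \frac{26}{7} + \frac{2}{7} \left(-2\right)\right) = 20 \left(- \frac{26}{7} - \frac{4}{7}\right) = 20 \left(- \frac{30}{7}\right) = - \frac{600}{7}$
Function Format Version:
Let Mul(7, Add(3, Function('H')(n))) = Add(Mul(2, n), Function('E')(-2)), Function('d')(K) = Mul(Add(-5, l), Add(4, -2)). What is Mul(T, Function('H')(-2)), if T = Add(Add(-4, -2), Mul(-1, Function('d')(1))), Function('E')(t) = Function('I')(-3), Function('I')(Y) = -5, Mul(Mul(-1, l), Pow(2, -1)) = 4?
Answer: Rational(-600, 7) ≈ -85.714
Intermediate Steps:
l = -8 (l = Mul(-2, 4) = -8)
Function('E')(t) = -5
Function('d')(K) = -26 (Function('d')(K) = Mul(Add(-5, -8), Add(4, -2)) = Mul(-13, 2) = -26)
Function('H')(n) = Add(Rational(-26, 7), Mul(Rational(2, 7), n)) (Function('H')(n) = Add(-3, Mul(Rational(1, 7), Add(Mul(2, n), -5))) = Add(-3, Mul(Rational(1, 7), Add(-5, Mul(2, n)))) = Add(-3, Add(Rational(-5, 7), Mul(Rational(2, 7), n))) = Add(Rational(-26, 7), Mul(Rational(2, 7), n)))
T = 20 (T = Add(Add(-4, -2), Mul(-1, -26)) = Add(-6, 26) = 20)
Mul(T, Function('H')(-2)) = Mul(20, Add(Rational(-26, 7), Mul(Rational(2, 7), -2))) = Mul(20, Add(Rational(-26, 7), Rational(-4, 7))) = Mul(20, Rational(-30, 7)) = Rational(-600, 7)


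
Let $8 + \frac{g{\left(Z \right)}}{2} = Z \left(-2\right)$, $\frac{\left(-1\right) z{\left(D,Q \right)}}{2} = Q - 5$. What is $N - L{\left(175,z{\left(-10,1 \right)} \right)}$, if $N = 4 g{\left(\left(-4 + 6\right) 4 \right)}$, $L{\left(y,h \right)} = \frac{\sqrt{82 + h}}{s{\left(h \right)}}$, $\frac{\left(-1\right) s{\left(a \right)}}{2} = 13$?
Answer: $-192 + \frac{3 \sqrt{10}}{26} \approx -191.64$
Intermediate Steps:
$s{\left(a \right)} = -26$ ($s{\left(a \right)} = \left(-2\right) 13 = -26$)
$z{\left(D,Q \right)} = 10 - 2 Q$ ($z{\left(D,Q \right)} = - 2 \left(Q - 5\right) = - 2 \left(-5 + Q\right) = 10 - 2 Q$)
$g{\left(Z \right)} = -16 - 4 Z$ ($g{\left(Z \right)} = -16 + 2 Z \left(-2\right) = -16 + 2 \left(- 2 Z\right) = -16 - 4 Z$)
$L{\left(y,h \right)} = - \frac{\sqrt{82 + h}}{26}$ ($L{\left(y,h \right)} = \frac{\sqrt{82 + h}}{-26} = \sqrt{82 + h} \left(- \frac{1}{26}\right) = - \frac{\sqrt{82 + h}}{26}$)
$N = -192$ ($N = 4 \left(-16 - 4 \left(-4 + 6\right) 4\right) = 4 \left(-16 - 4 \cdot 2 \cdot 4\right) = 4 \left(-16 - 32\right) = 4 \left(-48\right) = -192$)
$N - L{\left(175,z{\left(-10,1 \right)} \right)} = -192 - - \frac{\sqrt{82 + \left(10 - 2\right)}}{26} = -192 - - \frac{\sqrt{82 + 8}}{26} = -192 - - \frac{\sqrt{90}}{26} = -192 - - \frac{3 \sqrt{10}}{26} = -192 + \frac{3 \sqrt{10}}{26}$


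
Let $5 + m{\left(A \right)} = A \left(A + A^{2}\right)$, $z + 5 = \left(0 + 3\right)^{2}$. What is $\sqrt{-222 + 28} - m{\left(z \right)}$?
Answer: $-75 + i \sqrt{194} \approx -75.0 + 13.928 i$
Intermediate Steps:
$z = 4$ ($z = -5 + \left(0 + 3\right)^{2} = -5 + 3^{2} = -5 + 9 = 4$)
$m{\left(A \right)} = -5 + A \left(A + A^{2}\right)$
$\sqrt{-222 + 28} - m{\left(z \right)} = \sqrt{-222 + 28} - \left(-5 + 4^{2} + 4^{3}\right) = \sqrt{-194} - \left(-5 + 16 + 64\right) = i \sqrt{194} - 75 = -75 + i \sqrt{194}$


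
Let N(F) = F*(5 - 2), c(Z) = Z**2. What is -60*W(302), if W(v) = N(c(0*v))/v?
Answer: 0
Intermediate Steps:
N(F) = 3*F (N(F) = F*3 = 3*F)
W(v) = 0 (W(v) = (3*(0*v)**2)/v = (3*0**2)/v = (3*0)/v = 0/v = 0)
-60*W(302) = -60*0 = 0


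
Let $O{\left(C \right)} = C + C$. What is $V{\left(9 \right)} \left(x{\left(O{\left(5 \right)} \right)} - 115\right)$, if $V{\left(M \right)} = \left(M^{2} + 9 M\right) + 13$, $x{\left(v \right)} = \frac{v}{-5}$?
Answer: $-20475$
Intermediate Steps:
$O{\left(C \right)} = 2 C$
$x{\left(v \right)} = - \frac{v}{5}$ ($x{\left(v \right)} = v \left(- \frac{1}{5}\right) = - \frac{v}{5}$)
$V{\left(M \right)} = 13 + M^{2} + 9 M$
$V{\left(9 \right)} \left(x{\left(O{\left(5 \right)} \right)} - 115\right) = \left(13 + 9^{2} + 9 \cdot 9\right) \left(- \frac{2 \cdot 5}{5} - 115\right) = \left(13 + 81 + 81\right) \left(\left(- \frac{1}{5}\right) 10 - 115\right) = 175 \left(-2 - 115\right) = 175 \left(-117\right) = -20475$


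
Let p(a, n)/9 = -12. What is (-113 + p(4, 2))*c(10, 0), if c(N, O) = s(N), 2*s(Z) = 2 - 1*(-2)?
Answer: -442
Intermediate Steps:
s(Z) = 2 (s(Z) = (2 - 1*(-2))/2 = (2 + 2)/2 = (1/2)*4 = 2)
c(N, O) = 2
p(a, n) = -108 (p(a, n) = 9*(-12) = -108)
(-113 + p(4, 2))*c(10, 0) = (-113 - 108)*2 = -221*2 = -442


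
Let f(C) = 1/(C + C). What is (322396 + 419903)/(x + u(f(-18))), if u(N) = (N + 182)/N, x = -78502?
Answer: -247433/28351 ≈ -8.7275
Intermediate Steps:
f(C) = 1/(2*C)
u(N) = (182 + N)/N
(322396 + 419903)/(x + u(f(-18))) = (322396 + 419903)/(-78502 + (182 + (½)/(-18))/(((½)/(-18)))) = 742299/(-78502 + (182 + (½)*(-1/18))/(((½)*(-1/18)))) = 742299/(-78502 + (182 - 1/36)/(-1/36)) = 742299/(-78502 - 36*6551/36) = 742299/(-78502 - 6551) = 742299/(-85053) = 742299*(-1/85053) = -247433/28351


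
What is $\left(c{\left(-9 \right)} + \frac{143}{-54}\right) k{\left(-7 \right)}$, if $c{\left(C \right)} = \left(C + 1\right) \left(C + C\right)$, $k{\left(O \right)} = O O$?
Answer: $\frac{374017}{54} \approx 6926.2$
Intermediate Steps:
$k{\left(O \right)} = O^{2}$
$c{\left(C \right)} = 2 C \left(1 + C\right)$ ($c{\left(C \right)} = \left(1 + C\right) 2 C = 2 C \left(1 + C\right)$)
$\left(c{\left(-9 \right)} + \frac{143}{-54}\right) k{\left(-7 \right)} = \left(2 \left(-9\right) \left(1 - 9\right) + \frac{143}{-54}\right) \left(-7\right)^{2} = \left(2 \left(-9\right) \left(-8\right) + 143 \left(- \frac{1}{54}\right)\right) 49 = \left(144 - \frac{143}{54}\right) 49 = \frac{7633}{54} \cdot 49 = \frac{374017}{54}$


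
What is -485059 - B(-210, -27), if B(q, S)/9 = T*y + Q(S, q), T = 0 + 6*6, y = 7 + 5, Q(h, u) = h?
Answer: -488704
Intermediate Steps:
y = 12
T = 36 (T = 0 + 36 = 36)
B(q, S) = 3888 + 9*S (B(q, S) = 9*(36*12 + S) = 9*(432 + S) = 3888 + 9*S)
-485059 - B(-210, -27) = -485059 - (3888 + 9*(-27)) = -485059 - (3888 - 243) = -485059 - 1*3645 = -485059 - 3645 = -488704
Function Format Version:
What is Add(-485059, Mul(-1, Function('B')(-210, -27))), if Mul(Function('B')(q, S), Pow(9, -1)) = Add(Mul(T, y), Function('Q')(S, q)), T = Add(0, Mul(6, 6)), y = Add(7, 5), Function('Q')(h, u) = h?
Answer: -488704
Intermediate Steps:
y = 12
T = 36 (T = Add(0, 36) = 36)
Function('B')(q, S) = Add(3888, Mul(9, S)) (Function('B')(q, S) = Mul(9, Add(Mul(36, 12), S)) = Mul(9, Add(432, S)) = Add(3888, Mul(9, S)))
Add(-485059, Mul(-1, Function('B')(-210, -27))) = Add(-485059, Mul(-1, Add(3888, Mul(9, -27)))) = Add(-485059, Mul(-1, Add(3888, -243))) = Add(-485059, Mul(-1, 3645)) = Add(-485059, -3645) = -488704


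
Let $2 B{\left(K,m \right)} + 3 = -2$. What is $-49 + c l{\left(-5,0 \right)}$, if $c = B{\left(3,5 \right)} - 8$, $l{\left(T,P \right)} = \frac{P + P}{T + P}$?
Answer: $-49$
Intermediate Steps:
$l{\left(T,P \right)} = \frac{2 P}{P + T}$
$B{\left(K,m \right)} = - \frac{5}{2}$ ($B{\left(K,m \right)} = - \frac{3}{2} + \frac{1}{2} \left(-2\right) = - \frac{3}{2} - 1 = - \frac{5}{2}$)
$c = - \frac{21}{2}$ ($c = - \frac{5}{2} - 8 = - \frac{21}{2} \approx -10.5$)
$-49 + c l{\left(-5,0 \right)} = -49 - \frac{21 \cdot 2 \cdot 0 \frac{1}{0 - 5}}{2} = -49 - \frac{21 \cdot 2 \cdot 0 \frac{1}{-5}}{2} = -49 - \frac{21 \cdot 2 \cdot 0 \left(- \frac{1}{5}\right)}{2} = -49 - 0 = -49 + 0 = -49$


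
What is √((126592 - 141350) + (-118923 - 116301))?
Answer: I*√249982 ≈ 499.98*I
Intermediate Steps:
√((126592 - 141350) + (-118923 - 116301)) = √(-14758 - 235224) = √(-249982) = I*√249982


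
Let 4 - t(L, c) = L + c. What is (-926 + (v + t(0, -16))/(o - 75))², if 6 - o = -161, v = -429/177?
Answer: 25253549634681/29463184 ≈ 8.5712e+5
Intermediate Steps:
t(L, c) = 4 - L - c (t(L, c) = 4 - (L + c) = 4 + (-L - c) = 4 - L - c)
v = -143/59 (v = -429*1/177 = -143/59 ≈ -2.4237)
o = 167 (o = 6 - 1*(-161) = 6 + 161 = 167)
(-926 + (v + t(0, -16))/(o - 75))² = (-926 + (-143/59 + (4 - 1*0 - 1*(-16)))/(167 - 75))² = (-926 + (-143/59 + (4 + 0 + 16))/92)² = (-926 + (-143/59 + 20)*(1/92))² = (-926 + (1037/59)*(1/92))² = (-926 + 1037/5428)² = (-5025291/5428)² = 25253549634681/29463184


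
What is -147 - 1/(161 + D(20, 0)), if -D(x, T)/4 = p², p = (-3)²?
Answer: -23960/163 ≈ -146.99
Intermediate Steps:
p = 9
D(x, T) = -324 (D(x, T) = -4*9² = -4*81 = -324)
-147 - 1/(161 + D(20, 0)) = -147 - 1/(161 - 324) = -147 - 1/(-163) = -147 - 1*(-1/163) = -147 + 1/163 = -23960/163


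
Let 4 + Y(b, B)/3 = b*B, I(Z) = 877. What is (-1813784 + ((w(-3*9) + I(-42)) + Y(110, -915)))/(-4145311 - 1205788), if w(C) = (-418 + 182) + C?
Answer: 2115132/5351099 ≈ 0.39527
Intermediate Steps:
w(C) = -236 + C
Y(b, B) = -12 + 3*B*b (Y(b, B) = -12 + 3*(b*B) = -12 + 3*(B*b) = -12 + 3*B*b)
(-1813784 + ((w(-3*9) + I(-42)) + Y(110, -915)))/(-4145311 - 1205788) = (-1813784 + (((-236 - 3*9) + 877) + (-12 + 3*(-915)*110)))/(-4145311 - 1205788) = (-1813784 + (((-236 - 27) + 877) + (-12 - 301950)))/(-5351099) = (-1813784 + ((-263 + 877) - 301962))*(-1/5351099) = (-1813784 + (614 - 301962))*(-1/5351099) = (-1813784 - 301348)*(-1/5351099) = -2115132*(-1/5351099) = 2115132/5351099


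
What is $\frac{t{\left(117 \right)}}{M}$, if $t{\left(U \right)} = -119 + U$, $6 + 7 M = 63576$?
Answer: $- \frac{7}{31785} \approx -0.00022023$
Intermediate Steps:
$M = \frac{63570}{7}$ ($M = - \frac{6}{7} + \frac{1}{7} \cdot 63576 = - \frac{6}{7} + \frac{63576}{7} = \frac{63570}{7} \approx 9081.4$)
$\frac{t{\left(117 \right)}}{M} = \frac{-119 + 117}{\frac{63570}{7}} = \left(-2\right) \frac{7}{63570} = - \frac{7}{31785}$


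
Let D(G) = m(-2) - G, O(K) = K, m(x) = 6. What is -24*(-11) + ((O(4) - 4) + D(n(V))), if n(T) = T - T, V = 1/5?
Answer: 270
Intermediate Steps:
V = 1/5 ≈ 0.20000
n(T) = 0
D(G) = 6 - G
-24*(-11) + ((O(4) - 4) + D(n(V))) = -24*(-11) + ((4 - 4) + (6 - 1*0)) = 264 + (0 + (6 + 0)) = 264 + (0 + 6) = 264 + 6 = 270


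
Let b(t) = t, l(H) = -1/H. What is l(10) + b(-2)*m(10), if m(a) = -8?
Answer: 159/10 ≈ 15.900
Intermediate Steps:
l(10) + b(-2)*m(10) = -1/10 - 2*(-8) = -1*1/10 + 16 = -1/10 + 16 = 159/10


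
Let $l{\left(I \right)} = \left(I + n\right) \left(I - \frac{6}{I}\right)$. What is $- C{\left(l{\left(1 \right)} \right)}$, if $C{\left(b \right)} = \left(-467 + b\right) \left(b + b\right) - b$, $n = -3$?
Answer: $9150$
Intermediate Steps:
$l{\left(I \right)} = \left(-3 + I\right) \left(I - \frac{6}{I}\right)$ ($l{\left(I \right)} = \left(I - 3\right) \left(I - \frac{6}{I}\right) = \left(-3 + I\right) \left(I - \frac{6}{I}\right)$)
$C{\left(b \right)} = - b + 2 b \left(-467 + b\right)$ ($C{\left(b \right)} = \left(-467 + b\right) 2 b - b = 2 b \left(-467 + b\right) - b = - b + 2 b \left(-467 + b\right)$)
$- C{\left(l{\left(1 \right)} \right)} = - \left(-6 + 1^{2} - 3 + \frac{18}{1}\right) \left(-935 + 2 \left(-6 + 1^{2} - 3 + \frac{18}{1}\right)\right) = - \left(-6 + 1 - 3 + 18 \cdot 1\right) \left(-935 + 2 \left(-6 + 1 - 3 + 18 \cdot 1\right)\right) = - \left(-6 + 1 - 3 + 18\right) \left(-935 + 2 \left(-6 + 1 - 3 + 18\right)\right) = - 10 \left(-935 + 2 \cdot 10\right) = - 10 \left(-935 + 20\right) = - 10 \left(-915\right) = \left(-1\right) \left(-9150\right) = 9150$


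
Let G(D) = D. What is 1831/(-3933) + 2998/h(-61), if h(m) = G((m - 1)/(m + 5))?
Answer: 330094991/121923 ≈ 2707.4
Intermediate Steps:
h(m) = (-1 + m)/(5 + m) (h(m) = (m - 1)/(m + 5) = (-1 + m)/(5 + m))
1831/(-3933) + 2998/h(-61) = 1831/(-3933) + 2998/(((-1 - 61)/(5 - 61))) = 1831*(-1/3933) + 2998/((-62/(-56))) = -1831/3933 + 2998/((-1/56*(-62))) = -1831/3933 + 2998/(31/28) = -1831/3933 + 2998*(28/31) = -1831/3933 + 83944/31 = 330094991/121923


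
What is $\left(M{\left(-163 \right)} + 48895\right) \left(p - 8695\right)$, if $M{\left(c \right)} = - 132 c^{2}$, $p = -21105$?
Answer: $103054747400$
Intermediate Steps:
$\left(M{\left(-163 \right)} + 48895\right) \left(p - 8695\right) = \left(- 132 \left(-163\right)^{2} + 48895\right) \left(-21105 - 8695\right) = \left(\left(-132\right) 26569 + 48895\right) \left(-29800\right) = \left(-3507108 + 48895\right) \left(-29800\right) = \left(-3458213\right) \left(-29800\right) = 103054747400$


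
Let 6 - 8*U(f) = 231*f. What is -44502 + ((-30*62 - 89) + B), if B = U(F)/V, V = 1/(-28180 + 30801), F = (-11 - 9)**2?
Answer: -121268141/4 ≈ -3.0317e+7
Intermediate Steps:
F = 400 (F = (-20)**2 = 400)
V = 1/2621 ≈ 0.00038153
U(f) = 3/4 - 231*f/8
B = -121082337/4 (B = (3/4 - 231/8*400)/(1/2621) = (3/4 - 11550)*2621 = -46197/4*2621 = -121082337/4 ≈ -3.0271e+7)
-44502 + ((-30*62 - 89) + B) = -44502 + ((-30*62 - 89) - 121082337/4) = -44502 + ((-1860 - 89) - 121082337/4) = -44502 + (-1949 - 121082337/4) = -44502 - 121090133/4 = -121268141/4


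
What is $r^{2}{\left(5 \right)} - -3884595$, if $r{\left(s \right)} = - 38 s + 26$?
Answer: $3911491$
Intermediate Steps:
$r{\left(s \right)} = 26 - 38 s$
$r^{2}{\left(5 \right)} - -3884595 = \left(26 - 190\right)^{2} - -3884595 = \left(26 - 190\right)^{2} + 3884595 = \left(-164\right)^{2} + 3884595 = 26896 + 3884595 = 3911491$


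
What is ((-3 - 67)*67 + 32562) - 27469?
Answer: 403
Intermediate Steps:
((-3 - 67)*67 + 32562) - 27469 = (-70*67 + 32562) - 27469 = (-4690 + 32562) - 27469 = 27872 - 27469 = 403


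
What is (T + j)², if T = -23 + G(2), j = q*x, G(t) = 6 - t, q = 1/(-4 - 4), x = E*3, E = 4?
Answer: 1681/4 ≈ 420.25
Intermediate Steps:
x = 12 (x = 4*3 = 12)
q = -⅛ (q = 1/(-8) = -⅛ ≈ -0.12500)
j = -3/2 (j = -⅛*12 = -3/2 ≈ -1.5000)
T = -19 (T = -23 + (6 - 1*2) = -23 + (6 - 2) = -23 + 4 = -19)
(T + j)² = (-19 - 3/2)² = (-41/2)² = 1681/4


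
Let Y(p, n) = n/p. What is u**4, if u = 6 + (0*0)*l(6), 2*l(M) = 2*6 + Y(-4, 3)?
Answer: 1296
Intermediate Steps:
l(M) = 45/8 (l(M) = (2*6 + 3/(-4))/2 = (12 + 3*(-1/4))/2 = (12 - 3/4)/2 = (1/2)*(45/4) = 45/8)
u = 6 (u = 6 + (0*0)*(45/8) = 6 + 0*(45/8) = 6 + 0 = 6)
u**4 = 6**4 = 1296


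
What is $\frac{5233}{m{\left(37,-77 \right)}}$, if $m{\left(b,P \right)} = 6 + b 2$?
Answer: $\frac{5233}{80} \approx 65.412$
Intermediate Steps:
$m{\left(b,P \right)} = 6 + 2 b$
$\frac{5233}{m{\left(37,-77 \right)}} = \frac{5233}{6 + 2 \cdot 37} = \frac{5233}{6 + 74} = \frac{5233}{80}$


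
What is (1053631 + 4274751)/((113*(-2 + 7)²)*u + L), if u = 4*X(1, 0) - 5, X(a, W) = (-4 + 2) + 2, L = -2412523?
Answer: -2664191/1213324 ≈ -2.1958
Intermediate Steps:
X(a, W) = 0 (X(a, W) = -2 + 2 = 0)
u = -5 (u = 4*0 - 5 = 0 - 5 = -5)
(1053631 + 4274751)/((113*(-2 + 7)²)*u + L) = (1053631 + 4274751)/((113*(-2 + 7)²)*(-5) - 2412523) = 5328382/((113*5²)*(-5) - 2412523) = 5328382/((113*25)*(-5) - 2412523) = 5328382/(2825*(-5) - 2412523) = 5328382/(-14125 - 2412523) = 5328382/(-2426648) = 5328382*(-1/2426648) = -2664191/1213324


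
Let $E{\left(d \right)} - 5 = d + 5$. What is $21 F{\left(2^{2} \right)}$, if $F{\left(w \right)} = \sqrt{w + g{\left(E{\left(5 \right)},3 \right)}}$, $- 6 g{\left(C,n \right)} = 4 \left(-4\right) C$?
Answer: $42 \sqrt{11} \approx 139.3$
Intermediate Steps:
$E{\left(d \right)} = 10 + d$ ($E{\left(d \right)} = 5 + \left(d + 5\right) = 5 + \left(5 + d\right) = 10 + d$)
$g{\left(C,n \right)} = \frac{8 C}{3}$ ($g{\left(C,n \right)} = - \frac{4 \left(-4\right) C}{6} = - \frac{\left(-16\right) C}{6} = \frac{8 C}{3}$)
$F{\left(w \right)} = \sqrt{40 + w}$ ($F{\left(w \right)} = \sqrt{w + \frac{8 \left(10 + 5\right)}{3}} = \sqrt{w + \frac{8}{3} \cdot 15} = \sqrt{w + 40} = \sqrt{40 + w}$)
$21 F{\left(2^{2} \right)} = 21 \sqrt{40 + 2^{2}} = 21 \sqrt{40 + 4} = 21 \sqrt{44} = 21 \cdot 2 \sqrt{11} = 42 \sqrt{11}$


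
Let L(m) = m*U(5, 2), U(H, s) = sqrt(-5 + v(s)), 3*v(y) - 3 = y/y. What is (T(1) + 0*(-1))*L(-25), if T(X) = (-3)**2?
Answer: -75*I*sqrt(33) ≈ -430.84*I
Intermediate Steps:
T(X) = 9
v(y) = 4/3 (v(y) = 1 + (y/y)/3 = 1 + (1/3)*1 = 1 + 1/3 = 4/3)
U(H, s) = I*sqrt(33)/3 (U(H, s) = sqrt(-5 + 4/3) = sqrt(-11/3) = I*sqrt(33)/3)
L(m) = I*m*sqrt(33)/3 (L(m) = m*(I*sqrt(33)/3) = I*m*sqrt(33)/3)
(T(1) + 0*(-1))*L(-25) = (9 + 0*(-1))*((1/3)*I*(-25)*sqrt(33)) = (9 + 0)*(-25*I*sqrt(33)/3) = 9*(-25*I*sqrt(33)/3) = -75*I*sqrt(33)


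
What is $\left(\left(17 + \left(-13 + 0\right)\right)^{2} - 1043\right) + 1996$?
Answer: $969$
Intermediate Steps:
$\left(\left(17 + \left(-13 + 0\right)\right)^{2} - 1043\right) + 1996 = \left(\left(17 - 13\right)^{2} - 1043\right) + 1996 = \left(4^{2} - 1043\right) + 1996 = \left(16 - 1043\right) + 1996 = -1027 + 1996 = 969$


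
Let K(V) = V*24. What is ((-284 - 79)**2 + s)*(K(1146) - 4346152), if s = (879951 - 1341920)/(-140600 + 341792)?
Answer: -14311139347931249/25149 ≈ -5.6905e+11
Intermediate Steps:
K(V) = 24*V
s = -461969/201192 ≈ -2.2962
((-284 - 79)**2 + s)*(K(1146) - 4346152) = ((-284 - 79)**2 - 461969/201192)*(24*1146 - 4346152) = ((-363)**2 - 461969/201192)*(27504 - 4346152) = (131769 - 461969/201192)*(-4318648) = (26510406679/201192)*(-4318648) = -14311139347931249/25149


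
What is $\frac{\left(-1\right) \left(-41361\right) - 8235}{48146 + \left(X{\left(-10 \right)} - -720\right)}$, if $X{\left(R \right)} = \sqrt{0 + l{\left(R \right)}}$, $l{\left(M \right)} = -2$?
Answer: $\frac{269789186}{397980993} - \frac{5521 i \sqrt{2}}{397980993} \approx 0.67789 - 1.9619 \cdot 10^{-5} i$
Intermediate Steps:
$X{\left(R \right)} = i \sqrt{2}$ ($X{\left(R \right)} = \sqrt{0 - 2} = \sqrt{-2} = i \sqrt{2}$)
$\frac{\left(-1\right) \left(-41361\right) - 8235}{48146 + \left(X{\left(-10 \right)} - -720\right)} = \frac{\left(-1\right) \left(-41361\right) - 8235}{48146 + \left(i \sqrt{2} - -720\right)} = \frac{41361 - 8235}{48146 + \left(i \sqrt{2} + 720\right)} = \frac{33126}{48146 + \left(720 + i \sqrt{2}\right)} = \frac{33126}{48866 + i \sqrt{2}}$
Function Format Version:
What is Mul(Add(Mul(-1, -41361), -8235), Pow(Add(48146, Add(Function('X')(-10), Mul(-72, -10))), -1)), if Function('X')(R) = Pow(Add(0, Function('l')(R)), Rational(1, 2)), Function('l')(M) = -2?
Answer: Add(Rational(269789186, 397980993), Mul(Rational(-5521, 397980993), I, Pow(2, Rational(1, 2)))) ≈ Add(0.67789, Mul(-1.9619e-5, I))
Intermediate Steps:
Function('X')(R) = Mul(I, Pow(2, Rational(1, 2))) (Function('X')(R) = Pow(Add(0, -2), Rational(1, 2)) = Pow(-2, Rational(1, 2)) = Mul(I, Pow(2, Rational(1, 2))))
Mul(Add(Mul(-1, -41361), -8235), Pow(Add(48146, Add(Function('X')(-10), Mul(-72, -10))), -1)) = Mul(Add(Mul(-1, -41361), -8235), Pow(Add(48146, Add(Mul(I, Pow(2, Rational(1, 2))), Mul(-72, -10))), -1)) = Mul(Add(41361, -8235), Pow(Add(48146, Add(Mul(I, Pow(2, Rational(1, 2))), 720)), -1)) = Mul(33126, Pow(Add(48146, Add(720, Mul(I, Pow(2, Rational(1, 2))))), -1)) = Mul(33126, Pow(Add(48866, Mul(I, Pow(2, Rational(1, 2)))), -1))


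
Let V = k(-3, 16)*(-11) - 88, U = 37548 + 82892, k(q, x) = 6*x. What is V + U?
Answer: 119296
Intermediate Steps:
U = 120440
V = -1144 (V = (6*16)*(-11) - 88 = 96*(-11) - 88 = -1056 - 88 = -1144)
V + U = -1144 + 120440 = 119296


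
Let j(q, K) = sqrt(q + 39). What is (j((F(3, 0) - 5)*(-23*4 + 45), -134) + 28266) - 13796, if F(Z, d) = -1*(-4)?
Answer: 14470 + sqrt(86) ≈ 14479.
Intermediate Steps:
F(Z, d) = 4
j(q, K) = sqrt(39 + q)
(j((F(3, 0) - 5)*(-23*4 + 45), -134) + 28266) - 13796 = (sqrt(39 + (4 - 5)*(-23*4 + 45)) + 28266) - 13796 = (sqrt(39 - (-92 + 45)) + 28266) - 13796 = (sqrt(39 - 1*(-47)) + 28266) - 13796 = (sqrt(39 + 47) + 28266) - 13796 = (sqrt(86) + 28266) - 13796 = (28266 + sqrt(86)) - 13796 = 14470 + sqrt(86)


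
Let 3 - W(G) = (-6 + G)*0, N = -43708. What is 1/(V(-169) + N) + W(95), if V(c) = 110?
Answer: 130793/43598 ≈ 3.0000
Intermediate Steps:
W(G) = 3 (W(G) = 3 - (-6 + G)*0 = 3 - 1*0 = 3 + 0 = 3)
1/(V(-169) + N) + W(95) = 1/(110 - 43708) + 3 = 1/(-43598) + 3 = -1/43598 + 3 = 130793/43598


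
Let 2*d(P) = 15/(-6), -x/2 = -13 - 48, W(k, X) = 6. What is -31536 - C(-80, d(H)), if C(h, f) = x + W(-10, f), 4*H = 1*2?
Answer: -31664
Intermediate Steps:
H = ½ (H = (1*2)/4 = (¼)*2 = ½ ≈ 0.50000)
x = 122 (x = -2*(-13 - 48) = -2*(-61) = 122)
d(P) = -5/4 (d(P) = (15/(-6))/2 = (15*(-⅙))/2 = (½)*(-5/2) = -5/4)
C(h, f) = 128 (C(h, f) = 122 + 6 = 128)
-31536 - C(-80, d(H)) = -31536 - 1*128 = -31536 - 128 = -31664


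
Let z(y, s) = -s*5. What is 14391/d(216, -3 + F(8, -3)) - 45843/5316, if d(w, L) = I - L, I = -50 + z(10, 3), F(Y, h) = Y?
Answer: -13285261/62020 ≈ -214.21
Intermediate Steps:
z(y, s) = -5*s
I = -65 (I = -50 - 5*3 = -50 - 15 = -65)
d(w, L) = -65 - L
14391/d(216, -3 + F(8, -3)) - 45843/5316 = 14391/(-65 - (-3 + 8)) - 45843/5316 = 14391/(-65 - 1*5) - 45843*1/5316 = 14391/(-65 - 5) - 15281/1772 = 14391/(-70) - 15281/1772 = 14391*(-1/70) - 15281/1772 = -14391/70 - 15281/1772 = -13285261/62020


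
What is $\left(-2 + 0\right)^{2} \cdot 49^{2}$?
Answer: $9604$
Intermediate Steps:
$\left(-2 + 0\right)^{2} \cdot 49^{2} = \left(-2\right)^{2} \cdot 2401 = 4 \cdot 2401 = 9604$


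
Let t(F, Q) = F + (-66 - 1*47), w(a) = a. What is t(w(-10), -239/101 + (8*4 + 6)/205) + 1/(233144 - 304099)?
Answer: -8727466/70955 ≈ -123.00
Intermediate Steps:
t(F, Q) = -113 + F (t(F, Q) = F + (-66 - 47) = F - 113 = -113 + F)
t(w(-10), -239/101 + (8*4 + 6)/205) + 1/(233144 - 304099) = (-113 - 10) + 1/(233144 - 304099) = -123 + 1/(-70955) = -123 - 1/70955 = -8727466/70955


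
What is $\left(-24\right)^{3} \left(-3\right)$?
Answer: $41472$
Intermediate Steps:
$\left(-24\right)^{3} \left(-3\right) = \left(-13824\right) \left(-3\right) = 41472$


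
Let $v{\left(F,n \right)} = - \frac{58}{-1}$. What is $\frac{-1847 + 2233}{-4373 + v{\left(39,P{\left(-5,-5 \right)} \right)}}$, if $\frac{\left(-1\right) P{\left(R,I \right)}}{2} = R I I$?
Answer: $- \frac{386}{4315} \approx -0.089455$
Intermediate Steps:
$P{\left(R,I \right)} = - 2 R I^{2}$ ($P{\left(R,I \right)} = - 2 R I I = - 2 I R I = - 2 R I^{2}$)
$v{\left(F,n \right)} = 58$ ($v{\left(F,n \right)} = \left(-58\right) \left(-1\right) = 58$)
$\frac{-1847 + 2233}{-4373 + v{\left(39,P{\left(-5,-5 \right)} \right)}} = \frac{-1847 + 2233}{-4373 + 58} = \frac{386}{-4315} = 386 \left(- \frac{1}{4315}\right) = - \frac{386}{4315}$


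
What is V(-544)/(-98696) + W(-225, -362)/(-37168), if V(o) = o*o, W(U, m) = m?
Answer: -685226331/229270808 ≈ -2.9887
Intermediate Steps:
V(o) = o²
V(-544)/(-98696) + W(-225, -362)/(-37168) = (-544)²/(-98696) - 362/(-37168) = 295936*(-1/98696) - 362*(-1/37168) = -36992/12337 + 181/18584 = -685226331/229270808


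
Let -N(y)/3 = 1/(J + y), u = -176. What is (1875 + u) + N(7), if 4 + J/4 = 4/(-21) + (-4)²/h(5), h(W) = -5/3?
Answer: 8592158/5057 ≈ 1699.1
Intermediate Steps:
h(W) = -5/3 (h(W) = -5*⅓ = -5/3)
J = -5792/105 (J = -16 + 4*(4/(-21) + (-4)²/(-5/3)) = -16 + 4*(4*(-1/21) + 16*(-⅗)) = -16 + 4*(-4/21 - 48/5) = -16 + 4*(-1028/105) = -16 - 4112/105 = -5792/105 ≈ -55.162)
N(y) = -3/(-5792/105 + y)
(1875 + u) + N(7) = (1875 - 176) - 315/(-5792 + 105*7) = 1699 - 315/(-5792 + 735) = 1699 - 315/(-5057) = 1699 - 315*(-1/5057) = 1699 + 315/5057 = 8592158/5057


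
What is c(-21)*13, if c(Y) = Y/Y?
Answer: 13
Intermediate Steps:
c(Y) = 1
c(-21)*13 = 1*13 = 13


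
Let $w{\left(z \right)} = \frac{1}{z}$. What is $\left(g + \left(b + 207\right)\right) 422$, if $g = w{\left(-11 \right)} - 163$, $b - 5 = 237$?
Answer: $\frac{1327190}{11} \approx 1.2065 \cdot 10^{5}$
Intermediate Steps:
$b = 242$ ($b = 5 + 237 = 242$)
$g = - \frac{1794}{11}$ ($g = \frac{1}{-11} - 163 = - \frac{1}{11} - 163 = - \frac{1794}{11} \approx -163.09$)
$\left(g + \left(b + 207\right)\right) 422 = \left(- \frac{1794}{11} + \left(242 + 207\right)\right) 422 = \left(- \frac{1794}{11} + 449\right) 422 = \frac{3145}{11} \cdot 422 = \frac{1327190}{11}$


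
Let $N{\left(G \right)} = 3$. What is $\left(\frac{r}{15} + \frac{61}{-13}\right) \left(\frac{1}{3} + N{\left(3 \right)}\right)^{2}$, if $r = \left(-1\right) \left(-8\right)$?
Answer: $- \frac{16220}{351} \approx -46.211$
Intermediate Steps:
$r = 8$
$\left(\frac{r}{15} + \frac{61}{-13}\right) \left(\frac{1}{3} + N{\left(3 \right)}\right)^{2} = \left(\frac{8}{15} + \frac{61}{-13}\right) \left(\frac{1}{3} + 3\right)^{2} = \left(8 \cdot \frac{1}{15} + 61 \left(- \frac{1}{13}\right)\right) \left(\frac{1}{3} + 3\right)^{2} = \left(\frac{8}{15} - \frac{61}{13}\right) \left(\frac{10}{3}\right)^{2} = \left(- \frac{811}{195}\right) \frac{100}{9} = - \frac{16220}{351}$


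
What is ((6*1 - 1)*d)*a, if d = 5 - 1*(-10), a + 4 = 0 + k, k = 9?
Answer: 375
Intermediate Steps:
a = 5 (a = -4 + (0 + 9) = -4 + 9 = 5)
d = 15 (d = 5 + 10 = 15)
((6*1 - 1)*d)*a = ((6*1 - 1)*15)*5 = ((6 - 1)*15)*5 = (5*15)*5 = 75*5 = 375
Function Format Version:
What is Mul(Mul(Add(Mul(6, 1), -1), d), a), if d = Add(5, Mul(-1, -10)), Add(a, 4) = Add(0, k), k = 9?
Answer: 375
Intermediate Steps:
a = 5 (a = Add(-4, Add(0, 9)) = Add(-4, 9) = 5)
d = 15 (d = Add(5, 10) = 15)
Mul(Mul(Add(Mul(6, 1), -1), d), a) = Mul(Mul(Add(Mul(6, 1), -1), 15), 5) = Mul(Mul(Add(6, -1), 15), 5) = Mul(Mul(5, 15), 5) = Mul(75, 5) = 375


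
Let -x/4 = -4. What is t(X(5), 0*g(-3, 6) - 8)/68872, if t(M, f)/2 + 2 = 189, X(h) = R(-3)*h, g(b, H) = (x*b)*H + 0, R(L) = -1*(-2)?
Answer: 187/34436 ≈ 0.0054304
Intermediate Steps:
x = 16 (x = -4*(-4) = 16)
R(L) = 2
g(b, H) = 16*H*b (g(b, H) = (16*b)*H + 0 = 16*H*b + 0 = 16*H*b)
X(h) = 2*h
t(M, f) = 374 (t(M, f) = -4 + 2*189 = -4 + 378 = 374)
t(X(5), 0*g(-3, 6) - 8)/68872 = 374/68872 = 374*(1/68872) = 187/34436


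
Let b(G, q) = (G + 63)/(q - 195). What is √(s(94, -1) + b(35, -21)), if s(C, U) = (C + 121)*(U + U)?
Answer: I*√139467/18 ≈ 20.747*I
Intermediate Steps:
b(G, q) = (63 + G)/(-195 + q)
s(C, U) = 2*U*(121 + C) (s(C, U) = (121 + C)*(2*U) = 2*U*(121 + C))
√(s(94, -1) + b(35, -21)) = √(2*(-1)*(121 + 94) + (63 + 35)/(-195 - 21)) = √(2*(-1)*215 + 98/(-216)) = √(-430 - 1/216*98) = √(-430 - 49/108) = √(-46489/108) = I*√139467/18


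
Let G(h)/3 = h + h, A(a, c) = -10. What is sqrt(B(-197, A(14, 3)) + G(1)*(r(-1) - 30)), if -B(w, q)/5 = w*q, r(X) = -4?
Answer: I*sqrt(10054) ≈ 100.27*I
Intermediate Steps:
G(h) = 6*h (G(h) = 3*(h + h) = 3*(2*h) = 6*h)
B(w, q) = -5*q*w (B(w, q) = -5*w*q = -5*q*w)
sqrt(B(-197, A(14, 3)) + G(1)*(r(-1) - 30)) = sqrt(-5*(-10)*(-197) + (6*1)*(-4 - 30)) = sqrt(-9850 + 6*(-34)) = sqrt(-9850 - 204) = sqrt(-10054) = I*sqrt(10054)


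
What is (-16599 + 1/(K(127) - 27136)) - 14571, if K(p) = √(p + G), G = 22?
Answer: -22952414383126/736362347 - √149/736362347 ≈ -31170.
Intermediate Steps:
K(p) = √(22 + p) (K(p) = √(p + 22) = √(22 + p))
(-16599 + 1/(K(127) - 27136)) - 14571 = (-16599 + 1/(√(22 + 127) - 27136)) - 14571 = (-16599 + 1/(√149 - 27136)) - 14571 = (-16599 + 1/(-27136 + √149)) - 14571 = -31170 + 1/(-27136 + √149)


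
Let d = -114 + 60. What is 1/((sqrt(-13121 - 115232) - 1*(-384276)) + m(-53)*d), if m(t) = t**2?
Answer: 232590/54098236453 - I*sqrt(128353)/54098236453 ≈ 4.2994e-6 - 6.6225e-9*I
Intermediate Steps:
d = -54
1/((sqrt(-13121 - 115232) - 1*(-384276)) + m(-53)*d) = 1/((sqrt(-13121 - 115232) - 1*(-384276)) + (-53)**2*(-54)) = 1/((sqrt(-128353) + 384276) + 2809*(-54)) = 1/((I*sqrt(128353) + 384276) - 151686) = 1/((384276 + I*sqrt(128353)) - 151686) = 1/(232590 + I*sqrt(128353))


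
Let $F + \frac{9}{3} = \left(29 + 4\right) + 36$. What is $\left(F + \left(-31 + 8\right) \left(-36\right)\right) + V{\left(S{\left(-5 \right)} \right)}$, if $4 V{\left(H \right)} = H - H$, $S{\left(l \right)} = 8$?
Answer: $894$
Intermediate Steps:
$V{\left(H \right)} = 0$ ($V{\left(H \right)} = \frac{H - H}{4} = \frac{1}{4} \cdot 0 = 0$)
$F = 66$ ($F = -3 + \left(\left(29 + 4\right) + 36\right) = -3 + \left(33 + 36\right) = -3 + 69 = 66$)
$\left(F + \left(-31 + 8\right) \left(-36\right)\right) + V{\left(S{\left(-5 \right)} \right)} = \left(66 + \left(-31 + 8\right) \left(-36\right)\right) + 0 = \left(66 - -828\right) + 0 = \left(66 + 828\right) + 0 = 894 + 0 = 894$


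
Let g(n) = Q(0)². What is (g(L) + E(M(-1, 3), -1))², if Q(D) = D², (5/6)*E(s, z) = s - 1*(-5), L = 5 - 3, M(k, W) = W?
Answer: 2304/25 ≈ 92.160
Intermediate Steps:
L = 2
E(s, z) = 6 + 6*s/5 (E(s, z) = 6*(s - 1*(-5))/5 = 6*(s + 5)/5 = 6*(5 + s)/5 = 6 + 6*s/5)
g(n) = 0 (g(n) = (0²)² = 0² = 0)
(g(L) + E(M(-1, 3), -1))² = (0 + (6 + (6/5)*3))² = (0 + (6 + 18/5))² = (0 + 48/5)² = (48/5)² = 2304/25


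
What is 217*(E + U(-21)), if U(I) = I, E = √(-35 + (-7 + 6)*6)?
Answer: -4557 + 217*I*√41 ≈ -4557.0 + 1389.5*I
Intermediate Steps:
E = I*√41 (E = √(-35 - 1*6) = √(-35 - 6) = √(-41) = I*√41 ≈ 6.4031*I)
217*(E + U(-21)) = 217*(I*√41 - 21) = 217*(-21 + I*√41) = -4557 + 217*I*√41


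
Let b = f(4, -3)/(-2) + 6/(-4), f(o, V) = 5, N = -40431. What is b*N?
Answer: 161724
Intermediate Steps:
b = -4 (b = 5/(-2) + 6/(-4) = 5*(-½) + 6*(-¼) = -5/2 - 3/2 = -4)
b*N = -4*(-40431) = 161724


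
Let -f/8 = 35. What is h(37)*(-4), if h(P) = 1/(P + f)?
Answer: 4/243 ≈ 0.016461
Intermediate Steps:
f = -280 (f = -8*35 = -280)
h(P) = 1/(-280 + P) (h(P) = 1/(P - 280) = 1/(-280 + P))
h(37)*(-4) = -4/(-280 + 37) = -4/(-243) = -1/243*(-4) = 4/243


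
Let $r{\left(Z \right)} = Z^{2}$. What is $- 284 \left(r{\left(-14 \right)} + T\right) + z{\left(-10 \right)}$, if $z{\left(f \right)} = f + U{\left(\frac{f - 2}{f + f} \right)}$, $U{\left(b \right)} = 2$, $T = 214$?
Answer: $-116448$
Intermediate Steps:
$z{\left(f \right)} = 2 + f$ ($z{\left(f \right)} = f + 2 = 2 + f$)
$- 284 \left(r{\left(-14 \right)} + T\right) + z{\left(-10 \right)} = - 284 \left(\left(-14\right)^{2} + 214\right) + \left(2 - 10\right) = - 284 \left(196 + 214\right) - 8 = \left(-284\right) 410 - 8 = -116440 - 8 = -116448$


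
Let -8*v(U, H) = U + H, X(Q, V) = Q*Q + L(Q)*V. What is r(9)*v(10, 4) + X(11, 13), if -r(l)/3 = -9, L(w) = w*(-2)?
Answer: -849/4 ≈ -212.25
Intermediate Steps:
L(w) = -2*w
r(l) = 27 (r(l) = -3*(-9) = 27)
X(Q, V) = Q² - 2*Q*V (X(Q, V) = Q*Q + (-2*Q)*V = Q² - 2*Q*V)
v(U, H) = -H/8 - U/8 (v(U, H) = -(U + H)/8 = -(H + U)/8 = -H/8 - U/8)
r(9)*v(10, 4) + X(11, 13) = 27*(-⅛*4 - ⅛*10) + 11*(11 - 2*13) = 27*(-½ - 5/4) + 11*(11 - 26) = 27*(-7/4) + 11*(-15) = -189/4 - 165 = -849/4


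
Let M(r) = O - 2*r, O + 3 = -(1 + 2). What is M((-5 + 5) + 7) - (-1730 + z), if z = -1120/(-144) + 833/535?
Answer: 8188703/4815 ≈ 1700.7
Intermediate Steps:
z = 44947/4815 (z = -1120*(-1/144) + 833*(1/535) = 70/9 + 833/535 = 44947/4815 ≈ 9.3348)
O = -6 (O = -3 - (1 + 2) = -3 - 1*3 = -3 - 3 = -6)
M(r) = -6 - 2*r
M((-5 + 5) + 7) - (-1730 + z) = (-6 - 2*((-5 + 5) + 7)) - (-1730 + 44947/4815) = (-6 - 2*(0 + 7)) - 1*(-8285003/4815) = (-6 - 2*7) + 8285003/4815 = (-6 - 14) + 8285003/4815 = -20 + 8285003/4815 = 8188703/4815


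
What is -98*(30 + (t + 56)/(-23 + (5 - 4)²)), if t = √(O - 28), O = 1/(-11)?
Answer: -29596/11 + 49*I*√3399/121 ≈ -2690.5 + 23.609*I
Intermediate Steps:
O = -1/11 ≈ -0.090909
t = I*√3399/11 (t = √(-1/11 - 28) = √(-309/11) = I*√3399/11 ≈ 5.3001*I)
-98*(30 + (t + 56)/(-23 + (5 - 4)²)) = -98*(30 + (I*√3399/11 + 56)/(-23 + (5 - 4)²)) = -98*(30 + (56 + I*√3399/11)/(-23 + 1²)) = -98*(30 + (56 + I*√3399/11)/(-23 + 1)) = -98*(30 + (56 + I*√3399/11)/(-22)) = -98*(30 + (56 + I*√3399/11)*(-1/22)) = -98*(30 + (-28/11 - I*√3399/242)) = -98*(302/11 - I*√3399/242) = -29596/11 + 49*I*√3399/121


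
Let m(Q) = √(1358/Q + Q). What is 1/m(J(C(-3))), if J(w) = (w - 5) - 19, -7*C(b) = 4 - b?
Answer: -5*I*√1983/1983 ≈ -0.11228*I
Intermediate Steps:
C(b) = -4/7 + b/7 (C(b) = -(4 - b)/7 = -4/7 + b/7)
J(w) = -24 + w (J(w) = (-5 + w) - 19 = -24 + w)
m(Q) = √(Q + 1358/Q)
1/m(J(C(-3))) = 1/(√((-24 + (-4/7 + (⅐)*(-3))) + 1358/(-24 + (-4/7 + (⅐)*(-3))))) = 1/(√((-24 + (-4/7 - 3/7)) + 1358/(-24 + (-4/7 - 3/7)))) = 1/(√((-24 - 1) + 1358/(-24 - 1))) = 1/(√(-25 + 1358/(-25))) = 1/(√(-25 + 1358*(-1/25))) = 1/(√(-25 - 1358/25)) = 1/(√(-1983/25)) = 1/(I*√1983/5) = -5*I*√1983/1983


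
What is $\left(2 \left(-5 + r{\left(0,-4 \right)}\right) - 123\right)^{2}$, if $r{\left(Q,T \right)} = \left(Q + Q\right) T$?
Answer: $17689$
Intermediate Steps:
$r{\left(Q,T \right)} = 2 Q T$
$\left(2 \left(-5 + r{\left(0,-4 \right)}\right) - 123\right)^{2} = \left(2 \left(-5 + 2 \cdot 0 \left(-4\right)\right) - 123\right)^{2} = \left(2 \left(-5 + 0\right) - 123\right)^{2} = \left(2 \left(-5\right) - 123\right)^{2} = \left(-10 - 123\right)^{2} = \left(-133\right)^{2} = 17689$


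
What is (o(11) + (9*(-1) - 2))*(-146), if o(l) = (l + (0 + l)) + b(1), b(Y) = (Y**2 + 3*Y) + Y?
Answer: -2336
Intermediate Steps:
b(Y) = Y**2 + 4*Y
o(l) = 5 + 2*l (o(l) = (l + (0 + l)) + 1*(4 + 1) = (l + l) + 1*5 = 2*l + 5 = 5 + 2*l)
(o(11) + (9*(-1) - 2))*(-146) = ((5 + 2*11) + (9*(-1) - 2))*(-146) = ((5 + 22) + (-9 - 2))*(-146) = (27 - 11)*(-146) = 16*(-146) = -2336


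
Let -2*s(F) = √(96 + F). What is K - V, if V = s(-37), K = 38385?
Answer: 38385 + √59/2 ≈ 38389.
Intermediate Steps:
s(F) = -√(96 + F)/2
V = -√59/2 (V = -√(96 - 37)/2 = -√59/2 ≈ -3.8406)
K - V = 38385 - (-1)*√59/2 = 38385 + √59/2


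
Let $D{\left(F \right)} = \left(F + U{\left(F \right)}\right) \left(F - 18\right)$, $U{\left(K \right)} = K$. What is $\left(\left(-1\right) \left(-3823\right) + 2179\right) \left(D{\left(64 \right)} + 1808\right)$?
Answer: $46191392$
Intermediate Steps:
$D{\left(F \right)} = 2 F \left(-18 + F\right)$ ($D{\left(F \right)} = \left(F + F\right) \left(F - 18\right) = 2 F \left(-18 + F\right)$)
$\left(\left(-1\right) \left(-3823\right) + 2179\right) \left(D{\left(64 \right)} + 1808\right) = \left(\left(-1\right) \left(-3823\right) + 2179\right) \left(2 \cdot 64 \left(-18 + 64\right) + 1808\right) = \left(3823 + 2179\right) \left(2 \cdot 64 \cdot 46 + 1808\right) = 6002 \left(5888 + 1808\right) = 6002 \cdot 7696 = 46191392$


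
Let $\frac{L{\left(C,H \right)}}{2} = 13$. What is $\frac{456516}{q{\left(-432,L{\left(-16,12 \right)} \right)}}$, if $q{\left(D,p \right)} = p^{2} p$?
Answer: $\frac{114129}{4394} \approx 25.974$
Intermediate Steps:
$L{\left(C,H \right)} = 26$ ($L{\left(C,H \right)} = 2 \cdot 13 = 26$)
$q{\left(D,p \right)} = p^{3}$
$\frac{456516}{q{\left(-432,L{\left(-16,12 \right)} \right)}} = \frac{456516}{26^{3}} = \frac{456516}{17576} = 456516 \cdot \frac{1}{17576} = \frac{114129}{4394}$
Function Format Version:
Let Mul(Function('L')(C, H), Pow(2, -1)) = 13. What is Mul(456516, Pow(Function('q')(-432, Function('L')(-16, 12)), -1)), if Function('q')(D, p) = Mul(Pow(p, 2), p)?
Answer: Rational(114129, 4394) ≈ 25.974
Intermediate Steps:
Function('L')(C, H) = 26 (Function('L')(C, H) = Mul(2, 13) = 26)
Function('q')(D, p) = Pow(p, 3)
Mul(456516, Pow(Function('q')(-432, Function('L')(-16, 12)), -1)) = Mul(456516, Pow(Pow(26, 3), -1)) = Mul(456516, Pow(17576, -1)) = Mul(456516, Rational(1, 17576)) = Rational(114129, 4394)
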